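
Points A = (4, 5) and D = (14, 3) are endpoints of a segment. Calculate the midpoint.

The midpoint is the average of the coordinates:
x: (4 + 14)/2 = 9
y: (5 + 3)/2 = 4
Midpoint = (9, 4)

(9, 4)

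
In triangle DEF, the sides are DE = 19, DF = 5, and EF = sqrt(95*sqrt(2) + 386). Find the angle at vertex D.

cos(D) = (19² + 5² - (sqrt(95*sqrt(2) + 386))²) / (2 × 19 × 5) = -sqrt(2)/2, so D = arccos(-sqrt(2)/2) = 135°.

135°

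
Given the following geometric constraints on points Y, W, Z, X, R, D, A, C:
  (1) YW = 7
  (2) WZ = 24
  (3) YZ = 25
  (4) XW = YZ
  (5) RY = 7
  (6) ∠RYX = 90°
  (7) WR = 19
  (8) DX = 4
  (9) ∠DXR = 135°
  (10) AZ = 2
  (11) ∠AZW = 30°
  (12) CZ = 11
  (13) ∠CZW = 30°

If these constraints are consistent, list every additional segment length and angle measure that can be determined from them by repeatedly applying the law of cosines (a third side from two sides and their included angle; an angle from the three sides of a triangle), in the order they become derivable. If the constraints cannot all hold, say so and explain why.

These constraints are not satisfiable: by the triangle inequality in triangle YWR, (1) YW = 7 and (5) RY = 7 force WR ≤ 7 + 7 = 14, but (7) says WR = 19. No planar figure meets all of them, so nothing further can be derived.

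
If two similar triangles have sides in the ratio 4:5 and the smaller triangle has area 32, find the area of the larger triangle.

The ratio of areas of similar triangles = (side ratio)^2.
Side ratio = 4:5, so area ratio = 16:25.
Area of the larger triangle / Area of the smaller triangle = 25/16
Area of the larger triangle = 32 * 25/16 = 50

50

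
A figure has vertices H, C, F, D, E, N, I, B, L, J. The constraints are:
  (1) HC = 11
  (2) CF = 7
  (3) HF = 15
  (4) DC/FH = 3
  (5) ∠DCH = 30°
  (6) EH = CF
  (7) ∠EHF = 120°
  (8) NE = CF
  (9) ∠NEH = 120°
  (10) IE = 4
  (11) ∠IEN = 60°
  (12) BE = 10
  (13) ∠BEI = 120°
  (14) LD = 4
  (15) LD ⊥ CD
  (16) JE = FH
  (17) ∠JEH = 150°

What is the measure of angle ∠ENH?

From the given relations: NE = CF = 7; EH = CF = 7.
Step 1: By the law of cosines on triangle NEH: NH² = 7² + 7² − 2·7·7·cos(120°) = 147, so NH = 7·√3.
Step 2: By the inverse law of cosines on triangle ENH: cos(∠ENH) = (7² + (7·√3)² − 7²) / (2·7·7·√3) = 147/169.74 = 0.866, so ∠ENH = 30°.

Therefore, the measure of angle ∠ENH = 30°.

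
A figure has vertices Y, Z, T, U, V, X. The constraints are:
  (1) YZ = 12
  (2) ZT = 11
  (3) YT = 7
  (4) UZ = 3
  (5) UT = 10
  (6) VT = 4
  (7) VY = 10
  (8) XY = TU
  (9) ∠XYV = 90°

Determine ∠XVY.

From the given relations: XY = TU = 10.
Step 1: By the law of cosines on triangle VYX: VX² = 10² + 10² − 2·10·10·cos(90°) = 200, so VX = 10·√2.
Step 2: By the inverse law of cosines on triangle XVY: cos(∠XVY) = ((10·√2)² + 10² − 10²) / (2·10·√2·10) = 200/282.84 = 0.7071, so ∠XVY = 45°.

Therefore, the measure of angle ∠XVY = 45°.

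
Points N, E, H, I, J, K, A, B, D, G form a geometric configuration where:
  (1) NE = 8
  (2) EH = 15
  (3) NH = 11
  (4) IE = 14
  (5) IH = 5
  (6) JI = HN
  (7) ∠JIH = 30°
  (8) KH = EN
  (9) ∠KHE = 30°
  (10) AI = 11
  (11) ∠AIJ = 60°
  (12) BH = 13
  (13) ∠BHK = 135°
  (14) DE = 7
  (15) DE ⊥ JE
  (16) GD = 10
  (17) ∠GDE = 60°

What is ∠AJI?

From the given relations: JI = HN = 11.
Step 1: By the law of cosines on triangle JIA: JA² = 11² + 11² − 2·11·11·cos(60°) = 121, so JA = 11.
Step 2: By the inverse law of cosines on triangle AJI: cos(∠AJI) = (11² + 11² − 11²) / (2·11·11) = 121/242 = 0.5, so ∠AJI = 60°.

Therefore, the measure of angle ∠AJI = 60°.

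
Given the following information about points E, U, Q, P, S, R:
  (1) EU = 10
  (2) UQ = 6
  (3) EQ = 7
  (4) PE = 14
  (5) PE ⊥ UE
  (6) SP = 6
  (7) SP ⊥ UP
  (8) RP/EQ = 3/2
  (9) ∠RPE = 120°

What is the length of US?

Step 1: By the law of cosines on triangle UEP: UP² = 10² + 14² − 2·10·14·cos(90°) = 296, so UP = 2·√74.
Step 2: By the law of cosines on triangle UPS: US² = (2·√74)² + 6² − 2·2·√74·6·cos(90°) = 332, so US = 2·√83.

Therefore, the length of US = 2·√83.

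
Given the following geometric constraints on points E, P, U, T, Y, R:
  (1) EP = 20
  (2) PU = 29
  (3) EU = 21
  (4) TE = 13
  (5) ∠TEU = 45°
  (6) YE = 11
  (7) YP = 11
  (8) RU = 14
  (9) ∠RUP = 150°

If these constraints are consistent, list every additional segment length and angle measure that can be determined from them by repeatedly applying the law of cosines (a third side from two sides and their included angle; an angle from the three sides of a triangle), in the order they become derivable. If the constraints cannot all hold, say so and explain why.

The constraints are consistent. Derivable facts, in order:
After 1 step:
- PR ≈ 41.72
- UT ≈ 14.96
- ∠EPU = 46.4°
- ∠EPY = 24.62°
- ∠EUP = 43.6°
- ∠EYP = 130.76°
- ∠PEU = 90°
- ∠PEY = 24.62°
After 2 steps:
- ∠ETU = 97.1°
- ∠EUT = 37.9°
- ∠PRU = 20.34°
- ∠RPU = 9.66°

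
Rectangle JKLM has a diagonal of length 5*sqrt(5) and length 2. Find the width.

Using the Pythagorean theorem: d^2 = a^2 + b^2
b^2 = d^2 - a^2
b^2 = 125 - 4
b^2 = 121
b = sqrt(121) = 11

11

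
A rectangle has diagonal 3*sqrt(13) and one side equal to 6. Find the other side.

b = sqrt(d^2 - a^2) = sqrt(117 - 36) = sqrt(81) = 9

9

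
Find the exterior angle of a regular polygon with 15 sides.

Each exterior angle of a regular n-gon is 360 / n.
For n = 15: 360 / 15 = 24 degrees.

24 degrees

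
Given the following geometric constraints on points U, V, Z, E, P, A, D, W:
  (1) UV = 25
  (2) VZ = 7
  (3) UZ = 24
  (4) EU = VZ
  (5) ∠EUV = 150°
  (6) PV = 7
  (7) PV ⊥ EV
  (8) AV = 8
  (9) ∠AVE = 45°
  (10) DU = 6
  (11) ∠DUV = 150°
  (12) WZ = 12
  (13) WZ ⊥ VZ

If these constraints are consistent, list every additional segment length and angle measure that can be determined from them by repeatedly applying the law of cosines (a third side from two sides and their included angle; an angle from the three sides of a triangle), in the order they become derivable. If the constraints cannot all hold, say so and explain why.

The constraints are consistent. Derivable facts, in order:
After 1 step:
- VD ≈ 30.34
- VE ≈ 31.26
- VW = √193
- ∠UVZ = 73.74°
- ∠UZV = 90°
- ∠VUZ = 16.26°
After 2 steps:
- EA ≈ 26.22
- EP ≈ 32.03
- ∠DVU = 5.67°
- ∠EVU = 6.43°
- ∠UDV = 24.33°
- ∠UEV = 23.57°
- ∠VWZ = 30.26°
- ∠WVZ = 59.74°
After 3 steps:
- ∠AEV = 12.46°
- ∠EAV = 122.54°
- ∠EPV = 77.38°
- ∠PEV = 12.62°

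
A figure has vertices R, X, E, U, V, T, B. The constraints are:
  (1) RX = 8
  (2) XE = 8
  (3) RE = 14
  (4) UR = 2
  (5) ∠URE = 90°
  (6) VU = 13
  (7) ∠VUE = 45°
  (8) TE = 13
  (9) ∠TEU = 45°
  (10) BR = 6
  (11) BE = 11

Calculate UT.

Step 1: By the law of cosines on triangle URE: UE² = 2² + 14² − 2·2·14·cos(90°) = 200, so UE = 10·√2.
Step 2: By the law of cosines on triangle UET: UT² = (10·√2)² + 13² − 2·10·√2·13·cos(45°) = 109, so UT = √109.

Therefore, the length of UT = √109.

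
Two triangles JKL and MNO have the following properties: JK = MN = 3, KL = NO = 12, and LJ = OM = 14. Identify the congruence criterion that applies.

Consider the given information: JK = MN = 3, KL = NO = 12, and LJ = OM = 14
This is not ASA or AAS: ASA requires two angles and the side between them. AAS requires two angles and a non-included side.
The correct criterion is SSS. All three pairs of corresponding sides are equal (Side-Side-Side).

SSS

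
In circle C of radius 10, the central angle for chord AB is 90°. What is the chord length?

Chord = 2(10) sin(45°) = 10*sqrt(2)

10*sqrt(2)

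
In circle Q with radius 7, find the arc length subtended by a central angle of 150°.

The full circumference is 2πr = 2π(7) = 14*pi.
The arc spans 150° out of 360°, which is a fraction of 5/12.
Arc length = 14*pi × 5/12 = 35*pi/6.

35*pi/6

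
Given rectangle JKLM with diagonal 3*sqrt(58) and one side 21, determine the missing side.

The diagonal of a rectangle forms a right triangle with the two sides.
Rearranging the Pythagorean theorem: missing side = sqrt(d^2 - known^2).
= sqrt(522 - 441) = sqrt(81) = 9.

9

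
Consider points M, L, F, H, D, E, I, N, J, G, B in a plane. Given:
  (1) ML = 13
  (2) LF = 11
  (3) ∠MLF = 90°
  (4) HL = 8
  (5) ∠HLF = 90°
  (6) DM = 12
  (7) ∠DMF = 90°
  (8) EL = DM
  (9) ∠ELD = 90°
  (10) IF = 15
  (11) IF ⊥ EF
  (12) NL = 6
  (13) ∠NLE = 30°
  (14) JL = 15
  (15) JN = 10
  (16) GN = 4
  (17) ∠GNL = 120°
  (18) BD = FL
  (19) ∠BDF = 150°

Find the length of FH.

Step 1: By the law of cosines on triangle FLH: FH² = 11² + 8² − 2·11·8·cos(90°) = 185, so FH = √185.

Therefore, the length of FH = √185.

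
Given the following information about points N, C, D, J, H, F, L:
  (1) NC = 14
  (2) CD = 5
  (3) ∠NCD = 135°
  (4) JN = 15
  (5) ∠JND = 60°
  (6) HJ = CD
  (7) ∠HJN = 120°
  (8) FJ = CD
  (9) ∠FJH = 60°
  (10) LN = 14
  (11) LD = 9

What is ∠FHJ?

From the given relations: HJ = CD = 5; FJ = CD = 5.
Step 1: By the law of cosines on triangle HJF: HF² = 5² + 5² − 2·5·5·cos(60°) = 25, so HF = 5.
Step 2: By the inverse law of cosines on triangle FHJ: cos(∠FHJ) = (5² + 5² − 5²) / (2·5·5) = 25/50 = 0.5, so ∠FHJ = 60°.

Therefore, the measure of angle ∠FHJ = 60°.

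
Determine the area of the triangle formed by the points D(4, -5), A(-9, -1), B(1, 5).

Using the Shoelace formula for a triangle:
Area = (1/2)|x0(y1 - y2) + x1(y2 - y0) + x2(y0 - y1)|
Area = (1/2)|4(-1 - 5) + -9(5 - -5) + 1(-5 - -1)|
Area = (1/2)|-24 + -90 + -4|
Area = (1/2)|-118|
Area = (1/2)(118)
Area = 59

59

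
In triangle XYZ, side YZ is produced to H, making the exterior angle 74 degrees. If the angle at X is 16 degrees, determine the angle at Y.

angle Y = 74 - 16 = 58 degrees (exterior angle theorem).

58 degrees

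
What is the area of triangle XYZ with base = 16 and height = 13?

A triangle's area is half the area of a rectangle with the same base and height.
Area = (1/2) * 16 * 13 = 104.

104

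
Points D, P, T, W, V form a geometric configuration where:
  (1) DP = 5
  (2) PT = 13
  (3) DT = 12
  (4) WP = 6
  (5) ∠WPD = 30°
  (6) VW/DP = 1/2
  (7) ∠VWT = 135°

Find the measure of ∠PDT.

Step 1: By the inverse law of cosines on triangle PDT: cos(∠PDT) = (5² + 12² − 13²) / (2·5·12) = 0/120 = 0, so ∠PDT = 90°.

Therefore, the measure of angle ∠PDT = 90°.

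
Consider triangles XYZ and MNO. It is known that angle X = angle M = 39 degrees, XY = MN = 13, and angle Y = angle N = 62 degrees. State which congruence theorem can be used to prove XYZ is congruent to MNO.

Consider the given information: angle X = angle M = 39 degrees, XY = MN = 13, and angle Y = angle N = 62 degrees
This is not SSS or SAS: SSS requires all three pairs of sides, but we don't have that. SAS requires two sides and the included angle between them.
The correct criterion is ASA. Two pairs of corresponding angles and the included side are equal (Angle-Side-Angle).

ASA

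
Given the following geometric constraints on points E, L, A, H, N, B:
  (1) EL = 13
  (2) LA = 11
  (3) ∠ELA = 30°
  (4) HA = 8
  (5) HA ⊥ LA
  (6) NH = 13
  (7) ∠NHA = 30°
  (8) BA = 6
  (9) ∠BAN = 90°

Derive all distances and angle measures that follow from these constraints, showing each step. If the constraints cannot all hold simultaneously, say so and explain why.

The constraints are consistent.

Step 1: From EL = 13, LA = 11, and ∠ELA = 30°, by the law of cosines:
  EA² = EL² + LA² - 2·EL·LA·cos(30°) = 169 + 121 - 247.7 = 42.32
  EA ≈ 6.51

Step 2: From LA = 11, AH = 8, and ∠LAH = 90°, by the law of cosines:
  LH² = LA² + AH² - 2·LA·AH·cos(90°) = 121 + 64 - 0 = 185
  LH = √185

Step 3: From AH = 8, HN = 13, and ∠AHN = 30°, by the law of cosines:
  AN² = AH² + HN² - 2·AH·HN·cos(30°) = 64 + 169 - 180.1 = 52.87
  AN ≈ 7.27

Step 4: From NA = 7.27, AB = 6, and ∠NAB = 90°, by the law of cosines:
  NB² = NA² + AB² - 2·NA·AB·cos(90°) = 52.87 + 36 - 0 = 88.87
  NB ≈ 9.43

Step 5: From EA = 6.51, EL = 13, AL = 11, by the inverse law of cosines:
  cos(∠AEL) = (EA² + EL² - AL²) / (2·EA·EL)
  ∠AEL = 57.72°

Step 6: From LA = 11, LH = √185, AH = 8, by the inverse law of cosines:
  cos(∠ALH) = (LA² + LH² - AH²) / (2·LA·LH)
  ∠ALH = 36.03°

Step 7: From AE = 6.51, AL = 11, EL = 13, by the inverse law of cosines:
  cos(∠EAL) = (AE² + AL² - EL²) / (2·AE·AL)
  ∠EAL = 92.28°

Step 8: From AH = 8, AN = 7.27, HN = 13, by the inverse law of cosines:
  cos(∠HAN) = (AH² + AN² - HN²) / (2·AH·AN)
  ∠HAN = 116.62°

Step 9: From HA = 8, HL = √185, AL = 11, by the inverse law of cosines:
  cos(∠AHL) = (HA² + HL² - AL²) / (2·HA·HL)
  ∠AHL = 53.97°

Step 10: From NA = 7.27, NH = 13, AH = 8, by the inverse law of cosines:
  cos(∠ANH) = (NA² + NH² - AH²) / (2·NA·NH)
  ∠ANH = 33.38°

Step 11: From NA = 7.27, NB = 9.43, AB = 6, by the inverse law of cosines:
  cos(∠ANB) = (NA² + NB² - AB²) / (2·NA·NB)
  ∠ANB = 39.53°

Step 12: From BA = 6, BN = 9.43, AN = 7.27, by the inverse law of cosines:
  cos(∠ABN) = (BA² + BN² - AN²) / (2·BA·BN)
  ∠ABN = 50.47°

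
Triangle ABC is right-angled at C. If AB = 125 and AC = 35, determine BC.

Rearranging the Pythagorean theorem to solve for the unknown leg:
leg^2 = hypotenuse^2 - known_leg^2 = 15625 - 1225 = 14400
leg = sqrt(14400) = 120.

120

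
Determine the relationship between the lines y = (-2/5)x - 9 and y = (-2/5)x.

Slope of line 1: m1 = -2/5
Slope of line 2: m2 = -2/5
m1 = m2, so the lines are parallel.

Parallel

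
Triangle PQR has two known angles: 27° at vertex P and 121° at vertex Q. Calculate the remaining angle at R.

angle R = 180 - 27 - 121 = 32 degrees.

32 degrees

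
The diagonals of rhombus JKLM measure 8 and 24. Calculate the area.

The diagonals of a rhombus divide it into four right triangles.
Each triangle has legs 8/ 2 = 4 and 24/2 = 12, so each has area (1/2)*4*12 = 24.
Four such triangles give total area = (d1 * d2) / 2 = 96.

96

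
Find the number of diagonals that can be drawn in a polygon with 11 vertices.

Each of the 11 vertices connects to 8 non-adjacent vertices via diagonals.
Total connections = 11 × 8 = 88, but each diagonal is counted twice.
Number of diagonals = 88 / 2 = 44.

44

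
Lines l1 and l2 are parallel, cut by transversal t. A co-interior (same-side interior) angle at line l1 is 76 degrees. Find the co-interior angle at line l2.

Co-interior angles sum to 180: 180 - 76 = 104 degrees.

104 degrees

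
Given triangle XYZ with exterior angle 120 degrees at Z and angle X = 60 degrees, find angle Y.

By the exterior angle theorem: exterior angle = sum of remote interior angles.
120 = 60 + angle Y
angle Y = 120 - 60 = 60 degrees

60 degrees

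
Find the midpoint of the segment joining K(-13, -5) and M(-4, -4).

The midpoint is the average of the coordinates:
x: (-13 + -4)/2 = -17/2
y: (-5 + -4)/2 = -9/2
Midpoint = (-17/2, -9/2)

(-17/2, -9/2)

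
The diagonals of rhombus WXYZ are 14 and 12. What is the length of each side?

Half-diagonals are 7 and 6. side = sqrt(7^2 + 6^2) = sqrt(85)

sqrt(85)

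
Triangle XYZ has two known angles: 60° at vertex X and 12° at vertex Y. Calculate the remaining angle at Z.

Let angle Z = x. Then 60 + 12 + x = 180.
x = 180 - 72 = 108 degrees.

108 degrees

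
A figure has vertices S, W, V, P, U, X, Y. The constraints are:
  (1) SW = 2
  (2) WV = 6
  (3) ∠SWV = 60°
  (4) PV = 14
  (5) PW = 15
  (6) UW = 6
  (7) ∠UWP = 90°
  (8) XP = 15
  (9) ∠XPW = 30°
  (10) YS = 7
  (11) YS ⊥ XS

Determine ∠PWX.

Step 1: By the law of cosines on triangle WPX: WX² = 15² + 15² − 2·15·15·cos(30°) = 60.29, so WX ≈ 7.76.
Step 2: By the inverse law of cosines on triangle PWX: cos(∠PWX) = (15² + 7.76² − 15²) / (2·15·7.76) = 60.29/232.94 = 0.2588, so ∠PWX = 75°.

Therefore, the measure of angle ∠PWX = 75°.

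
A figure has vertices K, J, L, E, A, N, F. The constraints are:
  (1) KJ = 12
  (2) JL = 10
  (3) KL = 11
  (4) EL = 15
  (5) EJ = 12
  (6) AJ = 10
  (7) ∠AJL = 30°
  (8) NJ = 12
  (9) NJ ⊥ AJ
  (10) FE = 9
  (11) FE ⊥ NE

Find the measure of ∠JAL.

Step 1: By the law of cosines on triangle AJL: AL² = 10² + 10² − 2·10·10·cos(30°) = 26.79, so AL ≈ 5.18.
Step 2: By the inverse law of cosines on triangle JAL: cos(∠JAL) = (10² + 5.18² − 10²) / (2·10·5.18) = 26.79/103.53 = 0.2588, so ∠JAL = 75°.

Therefore, the measure of angle ∠JAL = 75°.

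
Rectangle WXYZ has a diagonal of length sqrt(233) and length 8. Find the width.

Using the Pythagorean theorem: d^2 = a^2 + b^2
b^2 = d^2 - a^2
b^2 = 233 - 64
b^2 = 169
b = sqrt(169) = 13

13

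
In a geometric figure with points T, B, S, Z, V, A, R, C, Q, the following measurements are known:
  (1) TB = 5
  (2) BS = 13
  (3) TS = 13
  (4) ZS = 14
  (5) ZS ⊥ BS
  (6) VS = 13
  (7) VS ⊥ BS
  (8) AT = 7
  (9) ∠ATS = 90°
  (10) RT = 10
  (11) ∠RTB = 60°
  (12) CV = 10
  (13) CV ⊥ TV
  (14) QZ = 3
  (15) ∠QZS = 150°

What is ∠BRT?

Step 1: By the law of cosines on triangle RTB: RB² = 10² + 5² − 2·10·5·cos(60°) = 75, so RB = 5·√3.
Step 2: By the inverse law of cosines on triangle BRT: cos(∠BRT) = ((5·√3)² + 10² − 5²) / (2·5·√3·10) = 150/173.21 = 0.866, so ∠BRT = 30°.

Therefore, the measure of angle ∠BRT = 30°.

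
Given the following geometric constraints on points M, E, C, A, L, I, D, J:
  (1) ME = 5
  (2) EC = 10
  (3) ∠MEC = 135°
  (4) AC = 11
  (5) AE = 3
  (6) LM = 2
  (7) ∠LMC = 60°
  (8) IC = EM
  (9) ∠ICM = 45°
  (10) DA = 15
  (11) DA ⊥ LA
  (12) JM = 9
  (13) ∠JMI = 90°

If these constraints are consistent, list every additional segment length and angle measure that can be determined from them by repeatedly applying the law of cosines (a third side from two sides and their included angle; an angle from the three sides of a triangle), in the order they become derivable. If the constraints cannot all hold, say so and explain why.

The constraints are consistent. Derivable facts, in order:
After 1 step:
- MC ≈ 13.99
- ∠ACE = 15.5°
- ∠AEC = 101.54°
- ∠CAE = 62.96°
After 2 steps:
- CL ≈ 13.1
- MI ≈ 11.04
- ∠CME = 30.36°
- ∠ECM = 14.64°
After 3 steps:
- IJ ≈ 14.24
- ∠CIM = 116.31°
- ∠CLM = 112.4°
- ∠CMI = 18.69°
- ∠LCM = 7.6°
After 4 steps:
- ∠IJM = 50.8°
- ∠JIM = 39.2°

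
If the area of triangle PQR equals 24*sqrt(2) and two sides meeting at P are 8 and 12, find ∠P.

From the SAS area formula Area = (1/2)ab sin(C), rearranging gives sin(C) = 2*Area/(ab).
sin(C) = 2 * 24*sqrt(2) / (96) = sqrt(2)/2.
Therefore C = arcsin(sqrt(2)/2) = 45°.
Since sin(180° - C) = sin(C), the obtuse angle 135° gives the same area, so C = 45° or C = 135°.

45° or 135°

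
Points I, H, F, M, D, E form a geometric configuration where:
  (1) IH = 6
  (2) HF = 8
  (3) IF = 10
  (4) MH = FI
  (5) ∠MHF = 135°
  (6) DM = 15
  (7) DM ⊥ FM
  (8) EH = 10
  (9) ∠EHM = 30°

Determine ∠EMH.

From the given relations: MH = FI = 10.
Step 1: By the law of cosines on triangle MHE: ME² = 10² + 10² − 2·10·10·cos(30°) = 26.79, so ME ≈ 5.18.
Step 2: By the inverse law of cosines on triangle EMH: cos(∠EMH) = (5.18² + 10² − 10²) / (2·5.18·10) = 26.79/103.53 = 0.2588, so ∠EMH = 75°.

Therefore, the measure of angle ∠EMH = 75°.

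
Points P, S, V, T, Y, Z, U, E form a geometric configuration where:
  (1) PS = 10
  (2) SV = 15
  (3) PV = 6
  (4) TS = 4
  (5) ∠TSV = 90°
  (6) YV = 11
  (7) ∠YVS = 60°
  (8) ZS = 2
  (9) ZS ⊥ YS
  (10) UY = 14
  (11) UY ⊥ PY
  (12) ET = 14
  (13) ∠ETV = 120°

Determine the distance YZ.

Step 1: By the law of cosines on triangle SVY: SY² = 15² + 11² − 2·15·11·cos(60°) = 181, so SY = √181.
Step 2: By the law of cosines on triangle YSZ: YZ² = √181² + 2² − 2·√181·2·cos(90°) = 185, so YZ = √185.

Therefore, the length of YZ = √185.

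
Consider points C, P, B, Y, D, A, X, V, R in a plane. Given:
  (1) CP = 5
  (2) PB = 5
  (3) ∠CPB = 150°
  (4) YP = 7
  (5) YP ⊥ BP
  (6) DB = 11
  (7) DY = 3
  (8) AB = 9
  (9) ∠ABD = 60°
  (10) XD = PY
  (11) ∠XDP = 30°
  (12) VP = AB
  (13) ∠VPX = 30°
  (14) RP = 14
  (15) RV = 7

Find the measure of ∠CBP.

Step 1: By the law of cosines on triangle BPC: BC² = 5² + 5² − 2·5·5·cos(150°) = 93.3, so BC ≈ 9.66.
Step 2: By the inverse law of cosines on triangle CBP: cos(∠CBP) = (9.66² + 5² − 5²) / (2·9.66·5) = 93.3/96.59 = 0.9659, so ∠CBP = 15°.

Therefore, the measure of angle ∠CBP = 15°.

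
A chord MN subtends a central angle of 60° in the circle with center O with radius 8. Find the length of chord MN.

Chord = 2(8) sin(30°) = 8

8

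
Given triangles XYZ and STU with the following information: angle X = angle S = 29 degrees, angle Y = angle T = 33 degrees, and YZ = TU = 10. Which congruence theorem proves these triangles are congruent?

The given information provides:
angle X = angle S = 29 degrees, angle Y = angle T = 33 degrees, and YZ = TU = 10
This matches the AAS congruence theorem.
Two pairs of corresponding angles and a non-included side are equal (Angle-Angle-Side).

AAS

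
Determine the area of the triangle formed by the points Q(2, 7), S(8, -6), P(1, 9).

Using the Shoelace formula for a triangle:
Area = (1/2)|x0(y1 - y2) + x1(y2 - y0) + x2(y0 - y1)|
Area = (1/2)|2(-6 - 9) + 8(9 - 7) + 1(7 - -6)|
Area = (1/2)|-30 + 16 + 13|
Area = (1/2)|-1|
Area = (1/2)(1)
Area = 1/2

1/2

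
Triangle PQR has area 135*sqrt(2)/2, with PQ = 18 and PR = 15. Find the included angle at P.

sin(C) = 2 * 135*sqrt(2)/2 / (18 * 15) = sqrt(2)/2, so C = arcsin(sqrt(2)/2) = 45°.
Since sin(180° - C) = sin(C), the obtuse angle 135° gives the same area, so C = 45° or C = 135°.

45° or 135°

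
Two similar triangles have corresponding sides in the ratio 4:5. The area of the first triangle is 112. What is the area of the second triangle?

For similar figures, the area ratio equals the square of the side ratio.
Side ratio (the first triangle to the second triangle) = 4:5, so area ratio = 4^2:5^2 = 16:25.
If the area of the first triangle is 112, then the area of the second triangle = 112 * (25/16) = 175.

175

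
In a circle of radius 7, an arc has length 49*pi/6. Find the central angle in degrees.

The full circumference is 2πr = 14*pi.
The arc is 49*pi/6 / 14*pi = 7/12 of the full circle.
So the central angle = 7/12 × 360° = 210°.

210°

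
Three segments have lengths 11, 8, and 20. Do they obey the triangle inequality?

Check the triangle inequality: 11 + 8 = 19 ≤ 20.
Since the sum of two sides does not exceed the third, no triangle can be formed.

No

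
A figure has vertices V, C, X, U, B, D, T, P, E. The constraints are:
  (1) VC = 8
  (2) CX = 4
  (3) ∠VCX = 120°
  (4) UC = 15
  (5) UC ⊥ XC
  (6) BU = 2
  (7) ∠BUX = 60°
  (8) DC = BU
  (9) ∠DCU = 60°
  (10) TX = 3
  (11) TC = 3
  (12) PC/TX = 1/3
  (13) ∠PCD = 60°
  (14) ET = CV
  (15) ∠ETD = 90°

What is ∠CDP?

From the given relations: DC = BU = 2; PC = 1/3·TX = 1/3·3 = 1.
Step 1: By the law of cosines on triangle DCP: DP² = 2² + 1² − 2·2·1·cos(60°) = 3, so DP = √3.
Step 2: By the inverse law of cosines on triangle CDP: cos(∠CDP) = (2² + √3² − 1²) / (2·2·√3) = 6/6.93 = 0.866, so ∠CDP = 30°.

Therefore, the measure of angle ∠CDP = 30°.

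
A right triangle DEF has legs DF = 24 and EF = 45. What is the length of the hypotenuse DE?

In a right triangle, the square of the hypotenuse equals the sum of the squares of the two legs.
The legs are 24 and 45, so the hypotenuse = sqrt(576 + 2025) = sqrt(2601) = 51.

51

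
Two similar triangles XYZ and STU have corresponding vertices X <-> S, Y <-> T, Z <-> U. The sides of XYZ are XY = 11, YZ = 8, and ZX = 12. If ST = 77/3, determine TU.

Similar triangles have proportional sides. Setting up the proportion:
ST / XY = TU / YZ
77/3 / 11 = TU / 8
TU = 8 * 77/3 / 11 = 56/3.

56/3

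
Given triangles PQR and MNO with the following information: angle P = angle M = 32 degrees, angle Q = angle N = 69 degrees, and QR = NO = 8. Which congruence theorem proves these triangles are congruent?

Consider the given information: angle P = angle M = 32 degrees, angle Q = angle N = 69 degrees, and QR = NO = 8
This is not ASA or HL: ASA requires two angles and the side between them. HL only applies to right triangles with matching hypotenuse and leg.
The correct criterion is AAS. Two pairs of corresponding angles and a non-included side are equal (Angle-Angle-Side).

AAS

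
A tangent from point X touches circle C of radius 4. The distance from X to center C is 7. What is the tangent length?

tangent = √(d² - r²) = √(7² - 4²) = √(49 - 16) = √33 = sqrt(33)

sqrt(33)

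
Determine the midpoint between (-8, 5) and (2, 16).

The midpoint is the average of the coordinates:
x: (-8 + 2)/2 = -3
y: (5 + 16)/2 = 21/2
Midpoint = (-3, 21/2)

(-3, 21/2)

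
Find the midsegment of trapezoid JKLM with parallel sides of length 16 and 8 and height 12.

midsegment = (16 + 8) / 2 = 24 / 2 = 12

12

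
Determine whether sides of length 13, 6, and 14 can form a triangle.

Yes.
The triangle inequality requires that the sum of any two sides exceeds the third.
Here 6 + 13 = 19 > 14, so the condition is met.

Yes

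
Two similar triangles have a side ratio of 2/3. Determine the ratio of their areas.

Area scales with the square of linear dimensions. If every length is multiplied by 2/3, then the area is multiplied by (2/3)^2 = 4/9.
The area ratio is 4:9.

4:9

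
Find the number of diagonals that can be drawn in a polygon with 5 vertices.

Total line segments between 5 vertices = C(5,2) = 10.
Subtract the 5 sides: 10 - 5 = 5 diagonals.

5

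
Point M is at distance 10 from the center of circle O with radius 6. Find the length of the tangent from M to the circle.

The tangent, radius, and line from the external point to the center form a right triangle.
The right angle is where the tangent meets the radius.
By the Pythagorean theorem: tangent² + 6² = 10²
tangent² = 100 - 36 = 64
tangent = 8

8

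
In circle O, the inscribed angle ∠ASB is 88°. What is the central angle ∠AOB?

By the inscribed angle theorem, the central angle is twice the inscribed angle.
Central angle = 2 × 88° = 176°

176°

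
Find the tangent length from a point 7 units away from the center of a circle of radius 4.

The tangent, radius, and line from the external point to the center form a right triangle.
The right angle is where the tangent meets the radius.
By the Pythagorean theorem: tangent² + 4² = 7²
tangent² = 49 - 16 = 33
tangent = sqrt(33)

sqrt(33)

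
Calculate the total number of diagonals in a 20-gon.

Each of the 20 vertices connects to 17 non-adjacent vertices via diagonals.
Total connections = 20 × 17 = 340, but each diagonal is counted twice.
Number of diagonals = 340 / 2 = 170.

170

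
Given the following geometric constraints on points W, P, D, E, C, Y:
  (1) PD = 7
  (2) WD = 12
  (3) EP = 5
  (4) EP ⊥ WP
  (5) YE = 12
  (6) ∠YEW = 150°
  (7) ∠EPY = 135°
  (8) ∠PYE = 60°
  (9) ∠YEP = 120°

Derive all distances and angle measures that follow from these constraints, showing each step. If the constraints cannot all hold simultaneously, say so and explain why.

These constraints are not satisfiable: (7), (8) and (9) are the three interior angles of triangle EPY, which must sum to 180°, but 135° + 60° + 120° = 315°. No planar figure meets all of them, so nothing further can be derived.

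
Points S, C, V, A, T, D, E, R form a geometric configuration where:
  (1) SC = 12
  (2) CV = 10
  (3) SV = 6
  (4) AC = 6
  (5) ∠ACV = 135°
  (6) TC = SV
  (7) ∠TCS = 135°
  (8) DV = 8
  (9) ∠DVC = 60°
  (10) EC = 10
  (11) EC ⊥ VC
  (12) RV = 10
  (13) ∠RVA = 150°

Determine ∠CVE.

Step 1: By the law of cosines on triangle VCE: VE² = 10² + 10² − 2·10·10·cos(90°) = 200, so VE = 10·√2.
Step 2: By the inverse law of cosines on triangle CVE: cos(∠CVE) = (10² + (10·√2)² − 10²) / (2·10·10·√2) = 200/282.84 = 0.7071, so ∠CVE = 45°.

Therefore, the measure of angle ∠CVE = 45°.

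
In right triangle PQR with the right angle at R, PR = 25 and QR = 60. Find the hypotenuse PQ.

By the Pythagorean theorem: PQ^2 = PR^2 + QR^2
PQ^2 = 25^2 + 60^2 = 625 + 3600 = 4225
PQ = sqrt(4225) = 65

65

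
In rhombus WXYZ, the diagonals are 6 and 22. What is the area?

The diagonals of a rhombus divide it into four right triangles.
Each triangle has legs 6/ 2 = 3 and 22/2 = 11, so each has area (1/2)*3*11 = 33/2.
Four such triangles give total area = (d1 * d2) / 2 = 66.

66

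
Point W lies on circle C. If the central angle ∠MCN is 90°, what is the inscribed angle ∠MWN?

Inscribed angle = 90° / 2 = 45° (inscribed angle theorem).

45°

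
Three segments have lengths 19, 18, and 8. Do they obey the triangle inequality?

Check all three triangle inequalities:
19 + 18 = 37 > 8 ✓
19 + 8 = 27 > 18 ✓
18 + 8 = 26 > 19 ✓
All conditions hold, so these sides form a valid triangle.

Yes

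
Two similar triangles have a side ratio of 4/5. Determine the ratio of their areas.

Area ratio = (side ratio)^2 = (4/5)^2 = 16:25.

16:25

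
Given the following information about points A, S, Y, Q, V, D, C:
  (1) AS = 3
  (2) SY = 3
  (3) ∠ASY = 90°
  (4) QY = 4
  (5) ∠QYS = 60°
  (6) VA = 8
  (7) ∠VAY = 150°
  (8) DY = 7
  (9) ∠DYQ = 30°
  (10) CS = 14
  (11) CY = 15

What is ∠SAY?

Step 1: By the law of cosines on triangle ASY: AY² = 3² + 3² − 2·3·3·cos(90°) = 18, so AY = 3·√2.
Step 2: By the inverse law of cosines on triangle SAY: cos(∠SAY) = (3² + (3·√2)² − 3²) / (2·3·3·√2) = 18/25.46 = 0.7071, so ∠SAY = 45°.

Therefore, the measure of angle ∠SAY = 45°.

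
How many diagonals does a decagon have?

Each of the 10 vertices connects to 7 non-adjacent vertices via diagonals.
Total connections = 10 × 7 = 70, but each diagonal is counted twice.
Number of diagonals = 70 / 2 = 35.

35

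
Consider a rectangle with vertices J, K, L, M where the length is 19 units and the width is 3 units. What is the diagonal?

A rectangle's diagonal splits it into two right triangles, with the diagonal as the hypotenuse.
By the Pythagorean theorem, d^2 = 19^2 + 3^2 = 370.
Therefore d = sqrt(370).

sqrt(370)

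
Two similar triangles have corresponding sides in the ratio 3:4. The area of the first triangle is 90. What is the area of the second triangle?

Area ratio = (3/4)^2 = 9/16. Area of the second triangle = 90 * 16/9 = 160.

160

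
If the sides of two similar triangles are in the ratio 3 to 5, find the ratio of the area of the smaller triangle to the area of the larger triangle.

Area ratio = (side ratio)^2 = (3/5)^2 = 9:25.

9:25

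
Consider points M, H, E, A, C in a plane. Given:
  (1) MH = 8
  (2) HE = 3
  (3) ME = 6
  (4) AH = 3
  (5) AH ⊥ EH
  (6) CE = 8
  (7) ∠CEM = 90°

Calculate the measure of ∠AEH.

Step 1: By the law of cosines on triangle EHA: EA² = 3² + 3² − 2·3·3·cos(90°) = 18, so EA = 3·√2.
Step 2: By the inverse law of cosines on triangle AEH: cos(∠AEH) = ((3·√2)² + 3² − 3²) / (2·3·√2·3) = 18/25.46 = 0.7071, so ∠AEH = 45°.

Therefore, the measure of angle ∠AEH = 45°.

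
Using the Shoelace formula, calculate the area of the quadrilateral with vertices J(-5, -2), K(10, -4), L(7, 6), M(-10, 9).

The Shoelace formula works by pairing each vertex with the next (cycling back to the first).
For each pair, compute x_i*y_(i+1) - x_(i+1)*y_i:
  (-5*-4 - 10*-2) = 40
  (10*6 - 7*-4) = 88
  (7*9 - -10*6) = 123
  (-10*-2 - -5*9) = 65
Taking half the absolute value of the total: Area = (1/2)(316) = 158.

158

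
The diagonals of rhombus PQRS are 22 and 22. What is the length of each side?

The diagonals of a rhombus bisect each other at right angles.
Half-diagonals: 22/2 = 11 and 22/2 = 11
side = sqrt(11^2 + 11^2)
side = sqrt(121 + 121)
side = sqrt(242) = 11*sqrt(2)

11*sqrt(2)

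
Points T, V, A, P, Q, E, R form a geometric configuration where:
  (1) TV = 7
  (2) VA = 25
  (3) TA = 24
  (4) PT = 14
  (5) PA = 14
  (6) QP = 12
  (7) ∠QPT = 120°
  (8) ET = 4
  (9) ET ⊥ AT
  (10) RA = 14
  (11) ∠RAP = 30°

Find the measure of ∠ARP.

Step 1: By the law of cosines on triangle RAP: RP² = 14² + 14² − 2·14·14·cos(30°) = 52.52, so RP ≈ 7.25.
Step 2: By the inverse law of cosines on triangle ARP: cos(∠ARP) = (14² + 7.25² − 14²) / (2·14·7.25) = 52.52/202.91 = 0.2588, so ∠ARP = 75°.

Therefore, the measure of angle ∠ARP = 75°.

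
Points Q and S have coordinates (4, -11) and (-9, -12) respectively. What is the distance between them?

d = sqrt((-13)^2 + (-1)^2) = sqrt(170)

sqrt(170)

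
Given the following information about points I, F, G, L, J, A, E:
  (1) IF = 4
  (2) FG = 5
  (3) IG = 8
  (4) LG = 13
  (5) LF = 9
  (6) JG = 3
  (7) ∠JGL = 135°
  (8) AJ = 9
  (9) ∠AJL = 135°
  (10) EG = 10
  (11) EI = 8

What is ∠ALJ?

Step 1: By the law of cosines on triangle LGJ: LJ² = 13² + 3² − 2·13·3·cos(135°) = 233.15, so LJ ≈ 15.27.
Step 2: By the law of cosines on triangle LJA: LA² = 15.27² + 9² − 2·15.27·9·cos(135°) = 508.5, so LA ≈ 22.55.
Step 3: By the inverse law of cosines on triangle ALJ: cos(∠ALJ) = (22.55² + 15.27² − 9²) / (2·22.55·15.27) = 660.66/688.65 = 0.9594, so ∠ALJ = 16.39°.

Therefore, the measure of angle ∠ALJ = 16.39°.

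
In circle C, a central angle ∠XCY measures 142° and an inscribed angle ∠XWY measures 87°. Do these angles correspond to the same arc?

By the inscribed angle theorem, the inscribed angle for a central angle of 142° should be 142° / 2 = 71°.
The given inscribed angle is 87°, which does not equal 71°.
Therefore, no, they do not correspond to the same arc.

No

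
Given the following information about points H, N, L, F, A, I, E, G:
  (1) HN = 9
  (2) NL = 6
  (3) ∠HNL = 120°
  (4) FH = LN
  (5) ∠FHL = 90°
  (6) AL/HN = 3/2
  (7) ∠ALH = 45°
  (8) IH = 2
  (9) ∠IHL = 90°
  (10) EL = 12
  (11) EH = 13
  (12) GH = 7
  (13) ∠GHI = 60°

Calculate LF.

From the given relations: FH = LN = 6.
Step 1: By the law of cosines on triangle LNH: LH² = 6² + 9² − 2·6·9·cos(120°) = 171, so LH = 3·√19.
Step 2: By the law of cosines on triangle LHF: LF² = (3·√19)² + 6² − 2·3·√19·6·cos(90°) = 207, so LF = 3·√23.

Therefore, the length of LF = 3·√23.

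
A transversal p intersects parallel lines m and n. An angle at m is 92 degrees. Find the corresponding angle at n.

Corresponding angles are equal: 92 degrees.

92 degrees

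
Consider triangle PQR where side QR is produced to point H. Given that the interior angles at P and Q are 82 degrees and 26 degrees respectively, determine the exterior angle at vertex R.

The interior angle at R is 180 - 82 - 26 = 72 degrees.
The exterior angle and interior angle at R are supplementary:
Exterior angle = 180 - 72 = 108 degrees.

108 degrees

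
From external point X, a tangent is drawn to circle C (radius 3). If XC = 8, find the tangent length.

tangent = √(d² - r²) = √(8² - 3²) = √(64 - 9) = √55 = sqrt(55)

sqrt(55)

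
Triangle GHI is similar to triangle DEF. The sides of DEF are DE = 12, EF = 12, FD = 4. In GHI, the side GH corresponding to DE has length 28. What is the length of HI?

k = 28/12 = 7/3. HI = 7/3 * 12 = 28.

28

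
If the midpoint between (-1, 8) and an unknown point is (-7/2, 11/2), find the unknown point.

Using the midpoint formula: M = ((x1 + x2)/2, (y1 + y2)/2)
We know M = (-7/2, 11/2) and M = (-1, 8)
For x: -7/2 = (-1 + x2)/2, so x2 = 2*-7/2 - -1 = -6
For y: 11/2 = (8 + y2)/2, so y2 = 2*11/2 - 8 = 3
L = (-6, 3)

(-6, 3)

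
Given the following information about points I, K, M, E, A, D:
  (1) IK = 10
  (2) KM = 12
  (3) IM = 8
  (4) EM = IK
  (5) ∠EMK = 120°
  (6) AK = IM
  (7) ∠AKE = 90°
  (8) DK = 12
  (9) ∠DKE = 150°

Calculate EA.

From the given relations: EM = IK = 10; AK = IM = 8.
Step 1: By the law of cosines on triangle EMK: EK² = 10² + 12² − 2·10·12·cos(120°) = 364, so EK = 2·√91.
Step 2: By the law of cosines on triangle EKA: EA² = (2·√91)² + 8² − 2·2·√91·8·cos(90°) = 428, so EA = 2·√107.

Therefore, the length of EA = 2·√107.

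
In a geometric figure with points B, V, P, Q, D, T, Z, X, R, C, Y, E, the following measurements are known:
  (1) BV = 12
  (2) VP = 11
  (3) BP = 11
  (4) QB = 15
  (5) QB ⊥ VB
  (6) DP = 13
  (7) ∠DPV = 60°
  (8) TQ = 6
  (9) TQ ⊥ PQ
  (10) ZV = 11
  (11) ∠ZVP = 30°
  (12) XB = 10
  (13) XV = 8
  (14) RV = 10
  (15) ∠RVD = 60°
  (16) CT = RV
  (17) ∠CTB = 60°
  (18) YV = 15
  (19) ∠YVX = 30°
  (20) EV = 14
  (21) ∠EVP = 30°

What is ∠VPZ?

Step 1: By the law of cosines on triangle PVZ: PZ² = 11² + 11² − 2·11·11·cos(30°) = 32.42, so PZ ≈ 5.69.
Step 2: By the inverse law of cosines on triangle VPZ: cos(∠VPZ) = (11² + 5.69² − 11²) / (2·11·5.69) = 32.42/125.27 = 0.2588, so ∠VPZ = 75°.

Therefore, the measure of angle ∠VPZ = 75°.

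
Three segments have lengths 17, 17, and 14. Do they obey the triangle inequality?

Yes.
The triangle inequality requires that the sum of any two sides exceeds the third.
Here 14 + 17 = 31 > 17, so the condition is met.

Yes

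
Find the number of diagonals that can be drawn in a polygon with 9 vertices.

The number of diagonals in an n-gon is n(n - 3)/2.
For n = 9: 9(9 - 3)/2 = 9 × 6 / 2 = 27.

27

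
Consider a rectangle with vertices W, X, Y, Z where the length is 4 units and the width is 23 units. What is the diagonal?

A rectangle's diagonal splits it into two right triangles, with the diagonal as the hypotenuse.
By the Pythagorean theorem, d^2 = 4^2 + 23^2 = 545.
Therefore d = sqrt(545).

sqrt(545)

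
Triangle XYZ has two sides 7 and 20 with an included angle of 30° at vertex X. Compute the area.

Area = (1/2) * XY * XZ * sin(X)
Area = (1/2) * 7 * 20 * sin(30°)
Area = (1/2) * 7 * 20 * 1/2
Area = 35

35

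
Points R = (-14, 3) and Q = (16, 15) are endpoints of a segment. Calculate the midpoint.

M = ((x₁ + x₂)/2, (y₁ + y₂)/2)
= ((-14 + 16)/2, (3 + 15)/2)
= (2/2, 18/2) = (1, 9)

(1, 9)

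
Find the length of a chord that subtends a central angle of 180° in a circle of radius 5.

Chord = 2(5) sin(90°) = 10

10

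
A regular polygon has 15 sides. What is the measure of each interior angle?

Each interior angle of a regular n-gon is (n - 2) * 180 / n.
For n = 15: (15 - 2) * 180 / 15 = 2340/15 = 156 degrees.

156 degrees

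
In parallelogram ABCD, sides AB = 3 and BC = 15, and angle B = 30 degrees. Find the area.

Area = 3 * 15 * sin(30°) = 45 * 1/2 = 45/2

45/2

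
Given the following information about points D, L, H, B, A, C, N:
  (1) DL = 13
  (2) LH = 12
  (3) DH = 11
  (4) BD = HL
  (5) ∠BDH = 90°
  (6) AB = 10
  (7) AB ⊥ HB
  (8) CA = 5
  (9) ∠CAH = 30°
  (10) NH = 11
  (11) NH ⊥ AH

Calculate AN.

From the given relations: BD = HL = 12.
Step 1: By the law of cosines on triangle BDH: BH² = 12² + 11² − 2·12·11·cos(90°) = 265, so BH ≈ 16.28.
Step 2: By the law of cosines on triangle HBA: HA² = 16.28² + 10² − 2·16.28·10·cos(90°) = 365, so HA ≈ 19.1.
Step 3: By the law of cosines on triangle AHN: AN² = 19.1² + 11² − 2·19.1·11·cos(90°) = 486, so AN = 9·√6.

Therefore, the length of AN = 9·√6.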